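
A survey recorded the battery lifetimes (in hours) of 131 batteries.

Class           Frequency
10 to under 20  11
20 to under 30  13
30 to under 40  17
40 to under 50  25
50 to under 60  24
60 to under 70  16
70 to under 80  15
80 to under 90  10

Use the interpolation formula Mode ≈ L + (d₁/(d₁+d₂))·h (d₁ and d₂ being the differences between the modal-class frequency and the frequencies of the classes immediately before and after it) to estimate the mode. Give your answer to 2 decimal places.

48.89

Modal class: 40 to under 50 (highest frequency 25).
d₁ = 25 − 17 = 8, d₂ = 25 − 24 = 1
Mode ≈ 40 + (8/(8+1)) × 10 = 40 + 8.8889 = 48.8889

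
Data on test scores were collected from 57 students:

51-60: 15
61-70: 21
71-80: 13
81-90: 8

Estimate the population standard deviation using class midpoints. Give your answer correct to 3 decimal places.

Midpoints: 55.5, 65.5, 75.5, 85.5
n = 57, Σfm = 3873.5, mean = 67.9561
Σfm² = 268884.25
Σf(m − x̄)² = Σfm² − (Σfm)²/n = 268884.25 − 3873.5²/57 = 5656.1404
Population variance = 5656.1404 / 57 = 99.2305
Standard deviation = √99.2305 = 9.9615

9.961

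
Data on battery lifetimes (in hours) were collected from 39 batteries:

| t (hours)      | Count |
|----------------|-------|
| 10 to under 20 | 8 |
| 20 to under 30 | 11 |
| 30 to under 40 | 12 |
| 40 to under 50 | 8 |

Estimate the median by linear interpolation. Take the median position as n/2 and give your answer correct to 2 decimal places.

30.42

Cumulative frequencies: 8, 19, 31, 39
n = 39; position = n/2 = 19.5.
This falls in the class 30 to under 40: L = 30, F = 19, f = 12, h = 10.
Median ≈ 30 + ((19.5 − 19) / 12) × 10 = 30.4167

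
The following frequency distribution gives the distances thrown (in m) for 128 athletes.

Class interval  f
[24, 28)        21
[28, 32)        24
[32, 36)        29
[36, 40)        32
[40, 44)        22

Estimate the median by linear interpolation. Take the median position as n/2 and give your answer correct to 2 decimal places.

34.62

Cumulative frequencies: 21, 45, 74, 106, 128
n = 128; position = n/2 = 64.
This falls in the class [32, 36): L = 32, F = 45, f = 29, h = 4.
Median ≈ 32 + ((64 − 45) / 29) × 4 = 34.6207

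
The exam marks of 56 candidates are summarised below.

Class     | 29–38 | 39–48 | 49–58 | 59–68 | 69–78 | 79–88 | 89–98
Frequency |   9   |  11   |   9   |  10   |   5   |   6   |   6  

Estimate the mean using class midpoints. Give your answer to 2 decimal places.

59.39

Midpoints: 33.5, 43.5, 53.5, 63.5, 73.5, 83.5, 93.5
Σfm = 9×33.5 + 11×43.5 + 9×53.5 + 10×63.5 + 5×73.5 + 6×83.5 + 6×93.5 = 3326
n = Σf = 56
Mean = 3326 / 56 = 59.3929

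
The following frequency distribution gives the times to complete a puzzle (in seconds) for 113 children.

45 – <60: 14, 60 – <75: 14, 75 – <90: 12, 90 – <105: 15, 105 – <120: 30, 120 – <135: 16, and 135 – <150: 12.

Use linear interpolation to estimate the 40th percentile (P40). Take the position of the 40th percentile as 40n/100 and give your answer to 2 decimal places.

Cumulative frequencies: 14, 28, 40, 55, 85, 101, 113
n = 113; position = 40n/100 = 45.2.
This falls in the class 90 – <105: L = 90, F = 40, f = 15, h = 15.
40th percentile ≈ 90 + ((45.2 − 40) / 15) × 15 = 95.2000

95.20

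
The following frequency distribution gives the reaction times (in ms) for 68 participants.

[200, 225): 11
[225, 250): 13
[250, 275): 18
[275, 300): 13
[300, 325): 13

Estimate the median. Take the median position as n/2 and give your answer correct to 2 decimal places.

263.89

Cumulative frequencies: 11, 24, 42, 55, 68
n = 68; position = n/2 = 34.
This falls in the class [250, 275): L = 250, F = 24, f = 18, h = 25.
Median ≈ 250 + ((34 − 24) / 18) × 25 = 263.8889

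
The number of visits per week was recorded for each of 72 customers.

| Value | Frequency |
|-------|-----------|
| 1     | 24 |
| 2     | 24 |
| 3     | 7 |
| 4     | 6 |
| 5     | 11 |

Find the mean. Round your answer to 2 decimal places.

2.39

Values: 1, 2, 3, 4, 5
Σfx = 24×1 + 24×2 + 7×3 + 6×4 + 11×5 = 172
n = Σf = 72
Mean = 172 / 72 = 2.3889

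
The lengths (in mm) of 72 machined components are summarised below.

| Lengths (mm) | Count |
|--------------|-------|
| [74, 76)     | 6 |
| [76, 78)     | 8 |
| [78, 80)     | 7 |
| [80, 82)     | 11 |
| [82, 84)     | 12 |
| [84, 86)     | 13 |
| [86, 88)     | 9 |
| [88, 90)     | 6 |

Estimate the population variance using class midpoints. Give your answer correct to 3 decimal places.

16.778

Midpoints: 75, 77, 79, 81, 83, 85, 87, 89
n = 72, Σfm = 5928, mean = 82.3333
Σfm² = 489280
Σf(m − x̄)² = Σfm² − (Σfm)²/n = 489280 − 5928²/72 = 1208.0000
Population variance = 1208.0000 / 72 = 16.7778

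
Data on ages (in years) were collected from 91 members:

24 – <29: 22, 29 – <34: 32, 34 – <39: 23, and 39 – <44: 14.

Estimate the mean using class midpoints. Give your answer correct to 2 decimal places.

33.09

Midpoints: 26.5, 31.5, 36.5, 41.5
Σfm = 22×26.5 + 32×31.5 + 23×36.5 + 14×41.5 = 3011.5
n = Σf = 91
Mean = 3011.5 / 91 = 33.0934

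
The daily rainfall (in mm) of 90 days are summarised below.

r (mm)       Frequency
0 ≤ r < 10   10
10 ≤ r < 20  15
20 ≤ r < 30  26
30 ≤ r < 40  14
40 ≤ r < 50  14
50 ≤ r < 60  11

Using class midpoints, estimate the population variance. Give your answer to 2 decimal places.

229.14

Midpoints: 5, 15, 25, 35, 45, 55
n = 90, Σfm = 2650, mean = 29.4444
Σfm² = 98650
Σf(m − x̄)² = Σfm² − (Σfm)²/n = 98650 − 2650²/90 = 20622.2222
Population variance = 20622.2222 / 90 = 229.1358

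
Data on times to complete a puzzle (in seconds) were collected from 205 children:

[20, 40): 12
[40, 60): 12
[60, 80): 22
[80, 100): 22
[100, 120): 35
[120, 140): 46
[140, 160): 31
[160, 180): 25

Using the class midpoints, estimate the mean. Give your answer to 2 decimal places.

Midpoints: 30, 50, 70, 90, 110, 130, 150, 170
Σfm = 12×30 + 12×50 + 22×70 + 22×90 + 35×110 + 46×130 + 31×150 + 25×170 = 23210
n = Σf = 205
Mean = 23210 / 205 = 113.2195

113.22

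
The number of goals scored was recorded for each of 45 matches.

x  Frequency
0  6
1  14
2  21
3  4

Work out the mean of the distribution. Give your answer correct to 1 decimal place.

1.5

Values: 0, 1, 2, 3
Σfx = 6×0 + 14×1 + 21×2 + 4×3 = 68
n = Σf = 45
Mean = 68 / 45 = 1.5111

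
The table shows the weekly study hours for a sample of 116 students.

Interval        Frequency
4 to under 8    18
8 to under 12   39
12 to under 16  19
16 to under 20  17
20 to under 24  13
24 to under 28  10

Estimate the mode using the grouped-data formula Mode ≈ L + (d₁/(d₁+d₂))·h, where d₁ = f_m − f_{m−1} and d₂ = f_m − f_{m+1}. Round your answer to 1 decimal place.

10.0

Modal class: 8 to under 12 (highest frequency 39).
d₁ = 39 − 18 = 21, d₂ = 39 − 19 = 20
Mode ≈ 8 + (21/(21+20)) × 4 = 8 + 2.0488 = 10.0488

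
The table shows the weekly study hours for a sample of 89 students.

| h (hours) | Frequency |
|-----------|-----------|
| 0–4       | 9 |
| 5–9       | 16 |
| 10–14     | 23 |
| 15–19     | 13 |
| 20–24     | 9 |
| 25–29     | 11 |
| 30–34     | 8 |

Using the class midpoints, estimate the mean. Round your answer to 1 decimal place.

Midpoints: 2, 7, 12, 17, 22, 27, 32
Σfm = 9×2 + 16×7 + 23×12 + 13×17 + 9×22 + 11×27 + 8×32 = 1378
n = Σf = 89
Mean = 1378 / 89 = 15.4831

15.5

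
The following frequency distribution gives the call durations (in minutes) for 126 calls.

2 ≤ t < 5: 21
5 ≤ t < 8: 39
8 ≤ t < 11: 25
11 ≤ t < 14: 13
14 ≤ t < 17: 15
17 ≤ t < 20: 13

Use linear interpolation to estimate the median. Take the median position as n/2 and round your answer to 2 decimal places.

Cumulative frequencies: 21, 60, 85, 98, 113, 126
n = 126; position = n/2 = 63.
This falls in the class 8 ≤ t < 11: L = 8, F = 60, f = 25, h = 3.
Median ≈ 8 + ((63 − 60) / 25) × 3 = 8.3600

8.36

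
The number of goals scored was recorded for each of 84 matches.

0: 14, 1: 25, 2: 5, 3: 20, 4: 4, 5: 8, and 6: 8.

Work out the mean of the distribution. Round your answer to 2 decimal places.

2.37

Values: 0, 1, 2, 3, 4, 5, 6
Σfx = 14×0 + 25×1 + 5×2 + 20×3 + 4×4 + 8×5 + 8×6 = 199
n = Σf = 84
Mean = 199 / 84 = 2.3690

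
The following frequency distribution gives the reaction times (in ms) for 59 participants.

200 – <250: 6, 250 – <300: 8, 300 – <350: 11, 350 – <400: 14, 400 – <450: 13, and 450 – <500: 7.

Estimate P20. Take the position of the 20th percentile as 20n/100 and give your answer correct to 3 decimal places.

286.250

Cumulative frequencies: 6, 14, 25, 39, 52, 59
n = 59; position = 20n/100 = 11.8.
This falls in the class 250 – <300: L = 250, F = 6, f = 8, h = 50.
20th percentile ≈ 250 + ((11.8 − 6) / 8) × 50 = 286.2500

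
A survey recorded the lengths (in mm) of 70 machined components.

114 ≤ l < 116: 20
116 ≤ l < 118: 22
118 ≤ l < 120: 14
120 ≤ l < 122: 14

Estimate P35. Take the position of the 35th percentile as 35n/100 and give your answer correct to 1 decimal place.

Cumulative frequencies: 20, 42, 56, 70
n = 70; position = 35n/100 = 24.5.
This falls in the class 116 ≤ l < 118: L = 116, F = 20, f = 22, h = 2.
35th percentile ≈ 116 + ((24.5 − 20) / 22) × 2 = 116.4091

116.4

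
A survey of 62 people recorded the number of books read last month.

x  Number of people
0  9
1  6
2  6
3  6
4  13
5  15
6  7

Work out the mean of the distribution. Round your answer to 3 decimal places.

Values: 0, 1, 2, 3, 4, 5, 6
Σfx = 9×0 + 6×1 + 6×2 + 6×3 + 13×4 + 15×5 + 7×6 = 205
n = Σf = 62
Mean = 205 / 62 = 3.3065

3.306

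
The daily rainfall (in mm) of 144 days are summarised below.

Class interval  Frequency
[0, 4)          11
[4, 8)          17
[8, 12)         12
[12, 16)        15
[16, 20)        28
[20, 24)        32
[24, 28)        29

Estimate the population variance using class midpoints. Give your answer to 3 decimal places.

58.506

Midpoints: 2, 6, 10, 14, 18, 22, 26
n = 144, Σfm = 2416, mean = 16.7778
Σfm² = 48960
Σf(m − x̄)² = Σfm² − (Σfm)²/n = 48960 − 2416²/144 = 8424.8889
Population variance = 8424.8889 / 144 = 58.5062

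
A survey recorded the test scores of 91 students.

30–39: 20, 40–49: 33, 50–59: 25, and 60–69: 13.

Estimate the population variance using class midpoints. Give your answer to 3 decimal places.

Midpoints: 34.5, 44.5, 54.5, 64.5
n = 91, Σfm = 4359.5, mean = 47.9066
Σfm² = 217492.75
Σf(m − x̄)² = Σfm² − (Σfm)²/n = 217492.75 − 4359.5²/91 = 8643.9560
Population variance = 8643.9560 / 91 = 94.9885

94.989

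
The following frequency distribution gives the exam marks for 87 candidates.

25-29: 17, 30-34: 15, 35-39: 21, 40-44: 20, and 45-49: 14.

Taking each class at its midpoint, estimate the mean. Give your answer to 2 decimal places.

Midpoints: 27, 32, 37, 42, 47
Σfm = 17×27 + 15×32 + 21×37 + 20×42 + 14×47 = 3214
n = Σf = 87
Mean = 3214 / 87 = 36.9425

36.94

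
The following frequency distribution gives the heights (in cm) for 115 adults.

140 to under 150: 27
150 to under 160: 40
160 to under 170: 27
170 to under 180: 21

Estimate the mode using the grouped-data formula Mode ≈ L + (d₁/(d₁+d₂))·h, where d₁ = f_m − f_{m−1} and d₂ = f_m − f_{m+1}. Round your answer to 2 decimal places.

Modal class: 150 to under 160 (highest frequency 40).
d₁ = 40 − 27 = 13, d₂ = 40 − 27 = 13
Mode ≈ 150 + (13/(13+13)) × 10 = 150 + 5.0000 = 155.0000

155.00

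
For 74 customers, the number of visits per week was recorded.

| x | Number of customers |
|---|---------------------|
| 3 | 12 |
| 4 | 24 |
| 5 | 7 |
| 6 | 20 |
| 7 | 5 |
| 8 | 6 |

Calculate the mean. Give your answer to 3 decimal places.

Values: 3, 4, 5, 6, 7, 8
Σfx = 12×3 + 24×4 + 7×5 + 20×6 + 5×7 + 6×8 = 370
n = Σf = 74
Mean = 370 / 74 = 5.0000

5.000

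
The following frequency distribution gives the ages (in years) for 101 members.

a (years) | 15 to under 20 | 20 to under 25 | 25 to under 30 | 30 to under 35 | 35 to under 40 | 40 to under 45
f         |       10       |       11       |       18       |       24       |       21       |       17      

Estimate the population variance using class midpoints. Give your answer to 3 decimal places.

Midpoints: 17.5, 22.5, 27.5, 32.5, 37.5, 42.5
n = 101, Σfm = 3207.5, mean = 31.7574
Σfm² = 107831.25
Σf(m − x̄)² = Σfm² − (Σfm)²/n = 107831.25 − 3207.5²/101 = 5969.3069
Population variance = 5969.3069 / 101 = 59.1020

59.102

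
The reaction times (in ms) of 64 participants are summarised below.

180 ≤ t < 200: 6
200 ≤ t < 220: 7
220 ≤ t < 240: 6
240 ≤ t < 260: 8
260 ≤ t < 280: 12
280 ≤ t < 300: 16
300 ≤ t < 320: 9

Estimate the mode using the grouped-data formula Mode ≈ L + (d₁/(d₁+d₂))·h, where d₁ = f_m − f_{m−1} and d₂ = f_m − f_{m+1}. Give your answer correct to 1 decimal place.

287.3

Modal class: 280 ≤ t < 300 (highest frequency 16).
d₁ = 16 − 12 = 4, d₂ = 16 − 9 = 7
Mode ≈ 280 + (4/(4+7)) × 20 = 280 + 7.2727 = 287.2727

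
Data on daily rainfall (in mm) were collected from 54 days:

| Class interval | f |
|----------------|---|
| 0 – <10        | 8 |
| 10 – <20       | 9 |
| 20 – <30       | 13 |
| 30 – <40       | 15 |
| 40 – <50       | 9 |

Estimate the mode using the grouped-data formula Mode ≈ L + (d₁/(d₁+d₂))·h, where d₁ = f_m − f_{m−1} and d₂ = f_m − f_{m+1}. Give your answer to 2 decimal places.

32.50

Modal class: 30 – <40 (highest frequency 15).
d₁ = 15 − 13 = 2, d₂ = 15 − 9 = 6
Mode ≈ 30 + (2/(2+6)) × 10 = 30 + 2.5000 = 32.5000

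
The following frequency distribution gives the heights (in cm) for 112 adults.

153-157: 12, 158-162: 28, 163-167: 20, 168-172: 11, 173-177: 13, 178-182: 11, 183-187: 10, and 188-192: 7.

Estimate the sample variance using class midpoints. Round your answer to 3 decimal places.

Midpoints: 155, 160, 165, 170, 175, 180, 185, 190
n = 112, Σfm = 18945, mean = 169.1518
Σfm² = 3216975
Σf(m − x̄)² = Σfm² − (Σfm)²/n = 3216975 − 18945²/112 = 12394.4196
Sample variance = 12394.4196 / 111 = 111.6614

111.661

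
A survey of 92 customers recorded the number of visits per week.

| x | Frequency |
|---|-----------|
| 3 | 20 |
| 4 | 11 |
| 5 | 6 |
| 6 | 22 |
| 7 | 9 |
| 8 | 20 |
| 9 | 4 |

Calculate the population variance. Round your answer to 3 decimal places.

Values: 3, 4, 5, 6, 7, 8, 9
n = 92, Σfx = 525, mean = 5.7065
Σfx² = 3343
Σf(x − x̄)² = Σfx² − (Σfx)²/n = 3343 − 525²/92 = 347.0761
Population variance = 347.0761 / 92 = 3.7726

3.773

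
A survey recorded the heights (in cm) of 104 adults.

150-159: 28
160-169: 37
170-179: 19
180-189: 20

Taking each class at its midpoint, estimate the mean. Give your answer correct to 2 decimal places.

Midpoints: 154.5, 164.5, 174.5, 184.5
Σfm = 28×154.5 + 37×164.5 + 19×174.5 + 20×184.5 = 17418
n = Σf = 104
Mean = 17418 / 104 = 167.4808

167.48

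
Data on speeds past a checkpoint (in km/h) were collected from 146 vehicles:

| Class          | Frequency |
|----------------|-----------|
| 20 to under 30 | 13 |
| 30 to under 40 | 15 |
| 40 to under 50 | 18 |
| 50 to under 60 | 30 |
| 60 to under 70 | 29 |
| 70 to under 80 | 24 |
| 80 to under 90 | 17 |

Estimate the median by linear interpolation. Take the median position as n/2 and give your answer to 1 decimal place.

Cumulative frequencies: 13, 28, 46, 76, 105, 129, 146
n = 146; position = n/2 = 73.
This falls in the class 50 to under 60: L = 50, F = 46, f = 30, h = 10.
Median ≈ 50 + ((73 − 46) / 30) × 10 = 59.0000

59.0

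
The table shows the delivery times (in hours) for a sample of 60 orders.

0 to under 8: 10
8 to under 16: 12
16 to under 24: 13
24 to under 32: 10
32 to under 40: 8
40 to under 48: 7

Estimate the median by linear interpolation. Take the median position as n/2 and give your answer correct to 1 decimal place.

20.9

Cumulative frequencies: 10, 22, 35, 45, 53, 60
n = 60; position = n/2 = 30.
This falls in the class 16 to under 24: L = 16, F = 22, f = 13, h = 8.
Median ≈ 16 + ((30 − 22) / 13) × 8 = 20.9231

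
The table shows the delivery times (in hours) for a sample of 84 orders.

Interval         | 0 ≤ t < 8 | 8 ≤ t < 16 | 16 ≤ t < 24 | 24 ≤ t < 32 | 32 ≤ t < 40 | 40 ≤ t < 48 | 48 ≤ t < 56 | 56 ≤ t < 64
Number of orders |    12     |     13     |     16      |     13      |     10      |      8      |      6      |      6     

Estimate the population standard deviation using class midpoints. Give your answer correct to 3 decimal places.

Midpoints: 4, 12, 20, 28, 36, 44, 52, 60
n = 84, Σfm = 2272, mean = 27.0476
Σfm² = 84928
Σf(m − x̄)² = Σfm² − (Σfm)²/n = 84928 − 2272²/84 = 23475.8095
Population variance = 23475.8095 / 84 = 279.4739
Standard deviation = √279.4739 = 16.7175

16.717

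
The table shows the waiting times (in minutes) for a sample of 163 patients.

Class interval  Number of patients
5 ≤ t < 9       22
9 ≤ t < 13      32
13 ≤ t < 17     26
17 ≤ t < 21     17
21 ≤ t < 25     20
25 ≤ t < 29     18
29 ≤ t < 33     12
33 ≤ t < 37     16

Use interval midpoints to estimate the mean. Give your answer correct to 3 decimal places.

Midpoints: 7, 11, 15, 19, 23, 27, 31, 35
Σfm = 22×7 + 32×11 + 26×15 + 17×19 + 20×23 + 18×27 + 12×31 + 16×35 = 3097
n = Σf = 163
Mean = 3097 / 163 = 19.0000

19.000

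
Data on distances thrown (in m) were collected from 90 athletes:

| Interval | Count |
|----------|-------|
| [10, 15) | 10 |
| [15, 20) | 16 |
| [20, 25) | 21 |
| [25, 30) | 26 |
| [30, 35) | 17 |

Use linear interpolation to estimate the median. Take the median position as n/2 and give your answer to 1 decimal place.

Cumulative frequencies: 10, 26, 47, 73, 90
n = 90; position = n/2 = 45.
This falls in the class [20, 25): L = 20, F = 26, f = 21, h = 5.
Median ≈ 20 + ((45 − 26) / 21) × 5 = 24.5238

24.5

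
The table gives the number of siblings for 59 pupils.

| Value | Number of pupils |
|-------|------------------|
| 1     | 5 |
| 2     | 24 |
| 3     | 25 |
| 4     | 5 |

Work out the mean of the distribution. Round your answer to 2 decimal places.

Values: 1, 2, 3, 4
Σfx = 5×1 + 24×2 + 25×3 + 5×4 = 148
n = Σf = 59
Mean = 148 / 59 = 2.5085

2.51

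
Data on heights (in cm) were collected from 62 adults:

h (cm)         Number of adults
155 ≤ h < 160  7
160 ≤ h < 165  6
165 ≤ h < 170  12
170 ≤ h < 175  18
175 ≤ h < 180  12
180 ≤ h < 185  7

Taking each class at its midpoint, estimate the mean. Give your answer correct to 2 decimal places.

Midpoints: 157.5, 162.5, 167.5, 172.5, 177.5, 182.5
Σfm = 7×157.5 + 6×162.5 + 12×167.5 + 18×172.5 + 12×177.5 + 7×182.5 = 10600
n = Σf = 62
Mean = 10600 / 62 = 170.9677

170.97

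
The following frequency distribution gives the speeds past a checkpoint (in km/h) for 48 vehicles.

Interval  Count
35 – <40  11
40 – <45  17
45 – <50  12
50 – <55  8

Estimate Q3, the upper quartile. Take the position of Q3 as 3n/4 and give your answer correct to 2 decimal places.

48.33

Cumulative frequencies: 11, 28, 40, 48
n = 48; position = 3n/4 = 36.
This falls in the class 45 – <50: L = 45, F = 28, f = 12, h = 5.
Upper quartile ≈ 45 + ((36 − 28) / 12) × 5 = 48.3333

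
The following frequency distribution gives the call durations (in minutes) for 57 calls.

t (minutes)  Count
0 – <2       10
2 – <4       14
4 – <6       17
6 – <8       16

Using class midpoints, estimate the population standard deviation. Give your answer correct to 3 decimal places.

Midpoints: 1, 3, 5, 7
n = 57, Σfm = 249, mean = 4.3684
Σfm² = 1345
Σf(m − x̄)² = Σfm² − (Σfm)²/n = 1345 − 249²/57 = 257.2632
Population variance = 257.2632 / 57 = 4.5134
Standard deviation = √4.5134 = 2.1245

2.124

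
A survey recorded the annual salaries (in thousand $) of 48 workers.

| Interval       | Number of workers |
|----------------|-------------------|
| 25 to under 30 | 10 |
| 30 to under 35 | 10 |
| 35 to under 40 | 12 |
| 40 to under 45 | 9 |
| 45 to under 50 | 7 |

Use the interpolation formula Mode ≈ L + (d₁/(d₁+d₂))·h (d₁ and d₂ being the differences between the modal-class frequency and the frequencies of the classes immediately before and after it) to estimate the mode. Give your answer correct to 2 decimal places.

37.00

Modal class: 35 to under 40 (highest frequency 12).
d₁ = 12 − 10 = 2, d₂ = 12 − 9 = 3
Mode ≈ 35 + (2/(2+3)) × 5 = 35 + 2.0000 = 37.0000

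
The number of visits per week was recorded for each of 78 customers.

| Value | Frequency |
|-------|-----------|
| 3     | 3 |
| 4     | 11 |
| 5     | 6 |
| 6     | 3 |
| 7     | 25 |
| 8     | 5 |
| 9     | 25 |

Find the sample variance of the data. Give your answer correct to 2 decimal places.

3.62

Values: 3, 4, 5, 6, 7, 8, 9
n = 78, Σfx = 541, mean = 6.9359
Σfx² = 4031
Σf(x − x̄)² = Σfx² − (Σfx)²/n = 4031 − 541²/78 = 278.6795
Sample variance = 278.6795 / 77 = 3.6192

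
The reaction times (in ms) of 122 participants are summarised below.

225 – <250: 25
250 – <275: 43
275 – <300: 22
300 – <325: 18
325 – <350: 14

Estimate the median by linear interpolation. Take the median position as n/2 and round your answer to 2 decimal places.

270.93

Cumulative frequencies: 25, 68, 90, 108, 122
n = 122; position = n/2 = 61.
This falls in the class 250 – <275: L = 250, F = 25, f = 43, h = 25.
Median ≈ 250 + ((61 − 25) / 43) × 25 = 270.9302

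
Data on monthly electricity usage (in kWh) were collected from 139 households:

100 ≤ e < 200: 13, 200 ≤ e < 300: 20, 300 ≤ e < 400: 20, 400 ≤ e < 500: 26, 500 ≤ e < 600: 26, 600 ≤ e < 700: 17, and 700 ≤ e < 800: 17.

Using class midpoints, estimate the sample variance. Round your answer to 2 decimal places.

Midpoints: 150, 250, 350, 450, 550, 650, 750
n = 139, Σfm = 63750, mean = 458.6331
Σfm² = 33867500
Σf(m − x̄)² = Σfm² − (Σfm)²/n = 33867500 − 63750²/139 = 4629640.2878
Sample variance = 4629640.2878 / 138 = 33548.1180

33548.12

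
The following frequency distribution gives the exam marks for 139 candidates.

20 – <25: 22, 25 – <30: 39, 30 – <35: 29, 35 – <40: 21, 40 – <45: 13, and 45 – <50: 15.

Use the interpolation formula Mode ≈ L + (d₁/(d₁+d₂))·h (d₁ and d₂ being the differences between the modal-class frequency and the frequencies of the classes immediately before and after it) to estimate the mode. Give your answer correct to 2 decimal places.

28.15

Modal class: 25 – <30 (highest frequency 39).
d₁ = 39 − 22 = 17, d₂ = 39 − 29 = 10
Mode ≈ 25 + (17/(17+10)) × 5 = 25 + 3.1481 = 28.1481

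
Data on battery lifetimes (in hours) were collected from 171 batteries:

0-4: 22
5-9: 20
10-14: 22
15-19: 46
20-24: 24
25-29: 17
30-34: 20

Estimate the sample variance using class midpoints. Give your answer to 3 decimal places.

84.032

Midpoints: 2, 7, 12, 17, 22, 27, 32
n = 171, Σfm = 2857, mean = 16.7076
Σfm² = 62019
Σf(m − x̄)² = Σfm² − (Σfm)²/n = 62019 − 2857²/171 = 14285.3801
Sample variance = 14285.3801 / 170 = 84.0316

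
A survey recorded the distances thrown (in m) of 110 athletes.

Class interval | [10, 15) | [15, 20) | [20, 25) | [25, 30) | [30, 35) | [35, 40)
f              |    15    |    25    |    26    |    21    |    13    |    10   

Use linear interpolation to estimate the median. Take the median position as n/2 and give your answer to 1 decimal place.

22.9

Cumulative frequencies: 15, 40, 66, 87, 100, 110
n = 110; position = n/2 = 55.
This falls in the class [20, 25): L = 20, F = 40, f = 26, h = 5.
Median ≈ 20 + ((55 − 40) / 26) × 5 = 22.8846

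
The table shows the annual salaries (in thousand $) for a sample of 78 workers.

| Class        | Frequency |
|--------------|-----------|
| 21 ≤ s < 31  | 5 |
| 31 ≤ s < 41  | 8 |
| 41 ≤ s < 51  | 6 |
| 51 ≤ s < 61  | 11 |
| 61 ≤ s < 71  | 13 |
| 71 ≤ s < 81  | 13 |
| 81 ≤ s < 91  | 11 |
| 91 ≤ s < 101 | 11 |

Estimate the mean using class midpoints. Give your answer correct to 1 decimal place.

Midpoints: 26, 36, 46, 56, 66, 76, 86, 96
Σfm = 5×26 + 8×36 + 6×46 + 11×56 + 13×66 + 13×76 + 11×86 + 11×96 = 5158
n = Σf = 78
Mean = 5158 / 78 = 66.1282

66.1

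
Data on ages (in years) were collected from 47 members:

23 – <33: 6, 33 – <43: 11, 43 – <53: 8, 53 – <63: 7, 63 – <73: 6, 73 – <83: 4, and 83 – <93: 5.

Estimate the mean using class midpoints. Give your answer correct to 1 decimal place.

54.0

Midpoints: 28, 38, 48, 58, 68, 78, 88
Σfm = 6×28 + 11×38 + 8×48 + 7×58 + 6×68 + 4×78 + 5×88 = 2536
n = Σf = 47
Mean = 2536 / 47 = 53.9574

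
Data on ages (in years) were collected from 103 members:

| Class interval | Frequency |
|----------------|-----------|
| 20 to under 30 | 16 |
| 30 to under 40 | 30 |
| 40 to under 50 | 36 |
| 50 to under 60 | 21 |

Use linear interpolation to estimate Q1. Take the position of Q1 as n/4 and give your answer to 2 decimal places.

Cumulative frequencies: 16, 46, 82, 103
n = 103; position = n/4 = 25.75.
This falls in the class 30 to under 40: L = 30, F = 16, f = 30, h = 10.
Lower quartile ≈ 30 + ((25.75 − 16) / 30) × 10 = 33.2500

33.25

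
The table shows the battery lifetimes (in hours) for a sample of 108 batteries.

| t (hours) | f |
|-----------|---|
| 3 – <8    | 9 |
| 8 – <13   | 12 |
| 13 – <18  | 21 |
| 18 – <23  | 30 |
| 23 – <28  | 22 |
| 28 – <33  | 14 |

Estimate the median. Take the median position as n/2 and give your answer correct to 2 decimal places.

Cumulative frequencies: 9, 21, 42, 72, 94, 108
n = 108; position = n/2 = 54.
This falls in the class 18 – <23: L = 18, F = 42, f = 30, h = 5.
Median ≈ 18 + ((54 − 42) / 30) × 5 = 20.0000

20.00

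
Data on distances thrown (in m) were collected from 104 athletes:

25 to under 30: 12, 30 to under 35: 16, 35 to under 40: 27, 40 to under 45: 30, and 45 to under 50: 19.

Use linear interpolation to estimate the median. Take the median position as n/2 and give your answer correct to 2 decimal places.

39.44

Cumulative frequencies: 12, 28, 55, 85, 104
n = 104; position = n/2 = 52.
This falls in the class 35 to under 40: L = 35, F = 28, f = 27, h = 5.
Median ≈ 35 + ((52 − 28) / 27) × 5 = 39.4444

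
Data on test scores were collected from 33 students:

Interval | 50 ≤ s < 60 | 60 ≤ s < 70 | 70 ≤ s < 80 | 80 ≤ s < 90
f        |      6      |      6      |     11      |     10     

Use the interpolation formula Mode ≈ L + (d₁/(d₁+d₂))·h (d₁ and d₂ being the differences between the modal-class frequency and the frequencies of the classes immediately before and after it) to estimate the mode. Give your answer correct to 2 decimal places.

78.33

Modal class: 70 ≤ s < 80 (highest frequency 11).
d₁ = 11 − 6 = 5, d₂ = 11 − 10 = 1
Mode ≈ 70 + (5/(5+1)) × 10 = 70 + 8.3333 = 78.3333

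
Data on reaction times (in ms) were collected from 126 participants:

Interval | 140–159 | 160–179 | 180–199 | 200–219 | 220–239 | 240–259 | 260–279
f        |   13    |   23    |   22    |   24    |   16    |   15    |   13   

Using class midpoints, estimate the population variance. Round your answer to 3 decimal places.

Midpoints: 149.5, 169.5, 189.5, 209.5, 229.5, 249.5, 269.5
n = 126, Σfm = 25957, mean = 206.0079
Σfm² = 5515411.5
Σf(m − x̄)² = Σfm² − (Σfm)²/n = 5515411.5 − 25957²/126 = 168063.4921
Population variance = 168063.4921 / 126 = 1333.8372

1333.837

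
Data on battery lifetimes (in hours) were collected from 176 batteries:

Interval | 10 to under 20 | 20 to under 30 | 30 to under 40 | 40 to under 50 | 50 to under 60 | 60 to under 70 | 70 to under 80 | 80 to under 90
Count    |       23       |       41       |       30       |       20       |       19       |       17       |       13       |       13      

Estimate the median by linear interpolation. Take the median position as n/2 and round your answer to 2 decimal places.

Cumulative frequencies: 23, 64, 94, 114, 133, 150, 163, 176
n = 176; position = n/2 = 88.
This falls in the class 30 to under 40: L = 30, F = 64, f = 30, h = 10.
Median ≈ 30 + ((88 − 64) / 30) × 10 = 38.0000

38.00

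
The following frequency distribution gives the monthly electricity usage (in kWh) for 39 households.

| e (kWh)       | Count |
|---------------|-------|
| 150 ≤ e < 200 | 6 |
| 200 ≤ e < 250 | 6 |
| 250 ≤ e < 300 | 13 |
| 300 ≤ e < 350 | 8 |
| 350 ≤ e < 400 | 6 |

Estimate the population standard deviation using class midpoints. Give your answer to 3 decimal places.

62.990

Midpoints: 175, 225, 275, 325, 375
n = 39, Σfm = 10825, mean = 277.5641
Σfm² = 3159375
Σf(m − x̄)² = Σfm² − (Σfm)²/n = 3159375 − 10825²/39 = 154743.5897
Population variance = 154743.5897 / 39 = 3967.7844
Standard deviation = √3967.7844 = 62.9904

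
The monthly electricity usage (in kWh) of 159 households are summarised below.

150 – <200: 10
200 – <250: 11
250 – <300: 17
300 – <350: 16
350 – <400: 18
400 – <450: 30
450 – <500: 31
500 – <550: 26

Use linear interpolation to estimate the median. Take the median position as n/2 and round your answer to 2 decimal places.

Cumulative frequencies: 10, 21, 38, 54, 72, 102, 133, 159
n = 159; position = n/2 = 79.5.
This falls in the class 400 – <450: L = 400, F = 72, f = 30, h = 50.
Median ≈ 400 + ((79.5 − 72) / 30) × 50 = 412.5000

412.50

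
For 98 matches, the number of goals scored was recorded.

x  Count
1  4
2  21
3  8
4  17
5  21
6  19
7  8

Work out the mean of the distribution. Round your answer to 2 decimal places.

4.21

Values: 1, 2, 3, 4, 5, 6, 7
Σfx = 4×1 + 21×2 + 8×3 + 17×4 + 21×5 + 19×6 + 8×7 = 413
n = Σf = 98
Mean = 413 / 98 = 4.2143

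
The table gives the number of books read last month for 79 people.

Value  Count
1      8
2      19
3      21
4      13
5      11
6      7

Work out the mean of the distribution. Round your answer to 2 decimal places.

3.27

Values: 1, 2, 3, 4, 5, 6
Σfx = 8×1 + 19×2 + 21×3 + 13×4 + 11×5 + 7×6 = 258
n = Σf = 79
Mean = 258 / 79 = 3.2658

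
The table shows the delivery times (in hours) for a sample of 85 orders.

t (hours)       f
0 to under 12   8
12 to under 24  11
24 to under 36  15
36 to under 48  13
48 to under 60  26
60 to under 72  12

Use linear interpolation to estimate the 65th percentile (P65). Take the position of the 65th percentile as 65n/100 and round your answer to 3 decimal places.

Cumulative frequencies: 8, 19, 34, 47, 73, 85
n = 85; position = 65n/100 = 55.25.
This falls in the class 48 to under 60: L = 48, F = 47, f = 26, h = 12.
65th percentile ≈ 48 + ((55.25 − 47) / 26) × 12 = 51.8077

51.808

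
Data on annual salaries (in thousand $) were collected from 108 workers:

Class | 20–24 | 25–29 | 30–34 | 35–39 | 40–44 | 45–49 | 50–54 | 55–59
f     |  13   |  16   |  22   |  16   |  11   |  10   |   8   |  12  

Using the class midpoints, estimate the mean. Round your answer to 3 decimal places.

Midpoints: 22, 27, 32, 37, 42, 47, 52, 57
Σfm = 13×22 + 16×27 + 22×32 + 16×37 + 11×42 + 10×47 + 8×52 + 12×57 = 4046
n = Σf = 108
Mean = 4046 / 108 = 37.4630

37.463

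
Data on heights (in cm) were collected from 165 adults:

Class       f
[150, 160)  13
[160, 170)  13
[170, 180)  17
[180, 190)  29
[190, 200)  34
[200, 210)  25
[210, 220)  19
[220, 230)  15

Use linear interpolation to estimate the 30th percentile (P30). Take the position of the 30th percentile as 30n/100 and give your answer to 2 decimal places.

182.24

Cumulative frequencies: 13, 26, 43, 72, 106, 131, 150, 165
n = 165; position = 30n/100 = 49.5.
This falls in the class [180, 190): L = 180, F = 43, f = 29, h = 10.
30th percentile ≈ 180 + ((49.5 − 43) / 29) × 10 = 182.2414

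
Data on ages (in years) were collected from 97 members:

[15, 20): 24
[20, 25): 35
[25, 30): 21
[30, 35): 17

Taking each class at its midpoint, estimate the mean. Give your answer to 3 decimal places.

Midpoints: 17.5, 22.5, 27.5, 32.5
Σfm = 24×17.5 + 35×22.5 + 21×27.5 + 17×32.5 = 2337.5
n = Σf = 97
Mean = 2337.5 / 97 = 24.0979

24.098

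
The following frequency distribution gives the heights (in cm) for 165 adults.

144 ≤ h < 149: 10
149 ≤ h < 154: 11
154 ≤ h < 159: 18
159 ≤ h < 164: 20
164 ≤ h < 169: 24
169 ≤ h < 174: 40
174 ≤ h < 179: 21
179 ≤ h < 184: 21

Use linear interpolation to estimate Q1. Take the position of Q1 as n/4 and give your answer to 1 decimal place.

Cumulative frequencies: 10, 21, 39, 59, 83, 123, 144, 165
n = 165; position = n/4 = 41.25.
This falls in the class 159 ≤ h < 164: L = 159, F = 39, f = 20, h = 5.
Lower quartile ≈ 159 + ((41.25 − 39) / 20) × 5 = 159.5625

159.6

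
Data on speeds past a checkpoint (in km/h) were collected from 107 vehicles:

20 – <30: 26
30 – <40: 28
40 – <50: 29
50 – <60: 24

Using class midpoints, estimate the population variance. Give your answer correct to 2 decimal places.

Midpoints: 25, 35, 45, 55
n = 107, Σfm = 4255, mean = 39.7664
Σfm² = 181875
Σf(m − x̄)² = Σfm² − (Σfm)²/n = 181875 − 4255²/107 = 12669.1589
Population variance = 12669.1589 / 107 = 118.4034

118.40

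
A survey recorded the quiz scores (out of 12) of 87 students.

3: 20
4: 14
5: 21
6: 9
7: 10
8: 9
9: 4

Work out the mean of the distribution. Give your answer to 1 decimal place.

5.2

Values: 3, 4, 5, 6, 7, 8, 9
Σfx = 20×3 + 14×4 + 21×5 + 9×6 + 10×7 + 9×8 + 4×9 = 453
n = Σf = 87
Mean = 453 / 87 = 5.2069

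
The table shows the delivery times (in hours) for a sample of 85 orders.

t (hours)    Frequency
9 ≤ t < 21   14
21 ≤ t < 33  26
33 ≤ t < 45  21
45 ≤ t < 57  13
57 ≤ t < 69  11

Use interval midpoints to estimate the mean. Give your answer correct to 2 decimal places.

Midpoints: 15, 27, 39, 51, 63
Σfm = 14×15 + 26×27 + 21×39 + 13×51 + 11×63 = 3087
n = Σf = 85
Mean = 3087 / 85 = 36.3176

36.32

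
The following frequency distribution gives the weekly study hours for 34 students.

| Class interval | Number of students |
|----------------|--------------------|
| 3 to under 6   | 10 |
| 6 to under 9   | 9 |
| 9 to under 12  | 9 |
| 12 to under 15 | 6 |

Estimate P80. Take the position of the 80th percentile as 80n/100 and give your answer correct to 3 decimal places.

11.733

Cumulative frequencies: 10, 19, 28, 34
n = 34; position = 80n/100 = 27.2.
This falls in the class 9 to under 12: L = 9, F = 19, f = 9, h = 3.
80th percentile ≈ 9 + ((27.2 − 19) / 9) × 3 = 11.7333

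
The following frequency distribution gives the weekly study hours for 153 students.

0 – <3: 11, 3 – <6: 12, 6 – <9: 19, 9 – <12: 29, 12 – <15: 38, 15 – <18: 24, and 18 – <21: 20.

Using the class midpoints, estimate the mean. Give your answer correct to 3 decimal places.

11.873

Midpoints: 1.5, 4.5, 7.5, 10.5, 13.5, 16.5, 19.5
Σfm = 11×1.5 + 12×4.5 + 19×7.5 + 29×10.5 + 38×13.5 + 24×16.5 + 20×19.5 = 1816.5
n = Σf = 153
Mean = 1816.5 / 153 = 11.8725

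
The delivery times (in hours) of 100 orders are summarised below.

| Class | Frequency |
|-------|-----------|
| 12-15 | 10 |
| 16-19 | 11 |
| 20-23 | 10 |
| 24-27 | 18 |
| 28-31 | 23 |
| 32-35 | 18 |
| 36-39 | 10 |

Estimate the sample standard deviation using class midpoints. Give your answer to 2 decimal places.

7.21

Midpoints: 13.5, 17.5, 21.5, 25.5, 29.5, 33.5, 37.5
n = 100, Σfm = 2658, mean = 26.5800
Σfm² = 75797
Σf(m − x̄)² = Σfm² − (Σfm)²/n = 75797 − 2658²/100 = 5147.3600
Sample variance = 5147.3600 / 99 = 51.9935
Standard deviation = √51.9935 = 7.2107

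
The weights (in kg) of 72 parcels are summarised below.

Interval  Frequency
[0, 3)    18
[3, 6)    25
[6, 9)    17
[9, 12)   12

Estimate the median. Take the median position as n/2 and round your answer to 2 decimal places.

Cumulative frequencies: 18, 43, 60, 72
n = 72; position = n/2 = 36.
This falls in the class [3, 6): L = 3, F = 18, f = 25, h = 3.
Median ≈ 3 + ((36 − 18) / 25) × 3 = 5.1600

5.16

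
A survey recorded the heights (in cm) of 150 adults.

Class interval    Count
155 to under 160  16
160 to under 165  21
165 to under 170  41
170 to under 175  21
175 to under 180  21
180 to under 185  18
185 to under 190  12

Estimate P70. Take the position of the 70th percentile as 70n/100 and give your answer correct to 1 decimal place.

Cumulative frequencies: 16, 37, 78, 99, 120, 138, 150
n = 150; position = 70n/100 = 105.
This falls in the class 175 to under 180: L = 175, F = 99, f = 21, h = 5.
70th percentile ≈ 175 + ((105 − 99) / 21) × 5 = 176.4286

176.4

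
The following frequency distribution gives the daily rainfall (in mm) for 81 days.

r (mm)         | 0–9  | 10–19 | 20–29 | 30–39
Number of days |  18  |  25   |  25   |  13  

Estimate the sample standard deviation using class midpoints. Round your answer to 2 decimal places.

Midpoints: 4.5, 14.5, 24.5, 34.5
n = 81, Σfm = 1504.5, mean = 18.5741
Σfm² = 36100.25
Σf(m − x̄)² = Σfm² − (Σfm)²/n = 36100.25 − 1504.5²/81 = 8155.5556
Sample variance = 8155.5556 / 80 = 101.9444
Standard deviation = √101.9444 = 10.0968

10.10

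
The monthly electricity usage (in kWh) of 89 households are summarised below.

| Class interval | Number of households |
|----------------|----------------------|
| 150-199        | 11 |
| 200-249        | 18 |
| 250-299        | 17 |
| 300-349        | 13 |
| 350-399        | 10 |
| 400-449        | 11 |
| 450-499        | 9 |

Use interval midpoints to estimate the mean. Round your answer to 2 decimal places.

Midpoints: 174.5, 224.5, 274.5, 324.5, 374.5, 424.5, 474.5
Σfm = 11×174.5 + 18×224.5 + 17×274.5 + 13×324.5 + 10×374.5 + 11×424.5 + 9×474.5 = 27530.5
n = Σf = 89
Mean = 27530.5 / 89 = 309.3315

309.33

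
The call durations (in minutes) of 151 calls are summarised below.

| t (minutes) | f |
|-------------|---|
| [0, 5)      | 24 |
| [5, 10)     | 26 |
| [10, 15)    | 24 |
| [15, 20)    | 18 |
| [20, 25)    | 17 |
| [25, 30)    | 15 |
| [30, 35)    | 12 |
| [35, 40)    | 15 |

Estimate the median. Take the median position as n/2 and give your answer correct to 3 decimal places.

15.417

Cumulative frequencies: 24, 50, 74, 92, 109, 124, 136, 151
n = 151; position = n/2 = 75.5.
This falls in the class [15, 20): L = 15, F = 74, f = 18, h = 5.
Median ≈ 15 + ((75.5 − 74) / 18) × 5 = 15.4167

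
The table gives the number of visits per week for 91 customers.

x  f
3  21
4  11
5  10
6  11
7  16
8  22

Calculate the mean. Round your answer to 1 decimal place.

5.6

Values: 3, 4, 5, 6, 7, 8
Σfx = 21×3 + 11×4 + 10×5 + 11×6 + 16×7 + 22×8 = 511
n = Σf = 91
Mean = 511 / 91 = 5.6154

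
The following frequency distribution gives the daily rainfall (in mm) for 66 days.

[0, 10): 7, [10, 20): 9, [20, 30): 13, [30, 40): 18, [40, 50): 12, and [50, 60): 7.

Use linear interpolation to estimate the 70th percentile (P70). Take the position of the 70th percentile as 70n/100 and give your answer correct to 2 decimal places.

39.56

Cumulative frequencies: 7, 16, 29, 47, 59, 66
n = 66; position = 70n/100 = 46.2.
This falls in the class [30, 40): L = 30, F = 29, f = 18, h = 10.
70th percentile ≈ 30 + ((46.2 − 29) / 18) × 10 = 39.5556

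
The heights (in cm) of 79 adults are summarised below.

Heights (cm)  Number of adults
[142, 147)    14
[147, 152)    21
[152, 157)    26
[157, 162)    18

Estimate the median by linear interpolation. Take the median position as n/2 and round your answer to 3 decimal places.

152.865

Cumulative frequencies: 14, 35, 61, 79
n = 79; position = n/2 = 39.5.
This falls in the class [152, 157): L = 152, F = 35, f = 26, h = 5.
Median ≈ 152 + ((39.5 − 35) / 26) × 5 = 152.8654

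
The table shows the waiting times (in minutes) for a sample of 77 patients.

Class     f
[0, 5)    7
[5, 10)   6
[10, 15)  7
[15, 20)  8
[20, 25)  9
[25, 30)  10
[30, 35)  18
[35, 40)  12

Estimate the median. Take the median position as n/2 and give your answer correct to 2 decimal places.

25.75

Cumulative frequencies: 7, 13, 20, 28, 37, 47, 65, 77
n = 77; position = n/2 = 38.5.
This falls in the class [25, 30): L = 25, F = 37, f = 10, h = 5.
Median ≈ 25 + ((38.5 − 37) / 10) × 5 = 25.7500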